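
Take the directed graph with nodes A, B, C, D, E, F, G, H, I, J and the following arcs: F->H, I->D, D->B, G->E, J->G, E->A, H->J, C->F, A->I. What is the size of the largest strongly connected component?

1

{G} is an SCC by itself.
{I} is an SCC by itself.
{B} is an SCC by itself.
{C} is an SCC by itself.
{F} is an SCC by itself.
(and 5 more singleton SCCs)
The largest has 1 vertex.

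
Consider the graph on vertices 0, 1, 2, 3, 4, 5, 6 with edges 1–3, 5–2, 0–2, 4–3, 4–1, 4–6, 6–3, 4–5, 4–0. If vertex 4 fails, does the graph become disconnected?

Yes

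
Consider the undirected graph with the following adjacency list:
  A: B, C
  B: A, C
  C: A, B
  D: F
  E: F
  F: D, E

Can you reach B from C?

Yes

From C we can reach A, B, C, which includes B.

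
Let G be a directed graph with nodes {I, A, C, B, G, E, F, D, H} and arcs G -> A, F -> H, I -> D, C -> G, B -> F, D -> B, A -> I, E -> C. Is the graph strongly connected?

There is no directed path from A to C, so the graph is not strongly connected.

No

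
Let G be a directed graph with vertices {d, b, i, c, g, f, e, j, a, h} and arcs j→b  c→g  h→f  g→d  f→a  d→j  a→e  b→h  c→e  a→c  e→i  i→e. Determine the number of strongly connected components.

{a, b, c, d, f, g, h, j} are all mutually reachable — one SCC of size 8.
{e, i} are all mutually reachable — one SCC of size 2.
That gives 2 strongly connected components.

2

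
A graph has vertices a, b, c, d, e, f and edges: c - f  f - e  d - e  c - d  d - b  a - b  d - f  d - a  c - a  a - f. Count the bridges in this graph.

0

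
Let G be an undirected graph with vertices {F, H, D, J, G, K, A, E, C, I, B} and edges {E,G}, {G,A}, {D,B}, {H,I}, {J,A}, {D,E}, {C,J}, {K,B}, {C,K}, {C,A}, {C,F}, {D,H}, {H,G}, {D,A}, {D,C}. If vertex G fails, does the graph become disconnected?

No

Deleting G leaves 1 component (was 1) (its neighbors A, E, H remain connected to each other), so G is not a cut vertex.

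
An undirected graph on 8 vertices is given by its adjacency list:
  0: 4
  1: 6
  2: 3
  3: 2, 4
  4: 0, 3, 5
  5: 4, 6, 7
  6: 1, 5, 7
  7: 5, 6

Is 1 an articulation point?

Deleting 1 leaves 1 component (was 1), so 1 is not a cut vertex.

No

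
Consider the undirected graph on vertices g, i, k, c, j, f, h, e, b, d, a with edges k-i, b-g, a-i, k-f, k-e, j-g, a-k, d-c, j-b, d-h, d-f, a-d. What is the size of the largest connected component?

8

Starting from b we can reach b, g, j. That is one component of size 3.
Starting from a we can reach a, c, d, e, f, h, i, k. That is one component of size 8.
The largest has 8 vertices.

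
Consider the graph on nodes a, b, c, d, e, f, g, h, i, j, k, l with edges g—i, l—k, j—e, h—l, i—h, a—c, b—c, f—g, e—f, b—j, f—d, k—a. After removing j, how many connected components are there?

With j gone, the remaining components are: {a, b, c, d, e, f, g, h, i, k, l}.
That is 1 component.

1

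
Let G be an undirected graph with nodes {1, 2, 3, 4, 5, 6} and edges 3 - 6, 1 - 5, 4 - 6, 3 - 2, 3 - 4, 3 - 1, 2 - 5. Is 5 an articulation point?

Deleting 5 leaves 1 component (was 1) (its neighbors 1, 2 remain connected to each other), so 5 is not a cut vertex.

No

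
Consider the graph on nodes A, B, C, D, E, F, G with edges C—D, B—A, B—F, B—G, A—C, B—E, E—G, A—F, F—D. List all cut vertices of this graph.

Removing B increases the component count from 1 to 2, so B is a cut vertex.
By contrast removing E leaves 1 component; it is not a cut vertex. No other vertex is a cut vertex either.

B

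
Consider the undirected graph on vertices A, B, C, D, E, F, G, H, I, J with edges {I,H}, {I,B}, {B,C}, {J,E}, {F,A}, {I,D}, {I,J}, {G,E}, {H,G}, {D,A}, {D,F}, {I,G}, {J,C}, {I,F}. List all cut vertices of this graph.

Removing I increases the component count from 1 to 2, so I is a cut vertex.
By contrast removing D leaves 1 component; it is not a cut vertex. No other vertex is a cut vertex either.

I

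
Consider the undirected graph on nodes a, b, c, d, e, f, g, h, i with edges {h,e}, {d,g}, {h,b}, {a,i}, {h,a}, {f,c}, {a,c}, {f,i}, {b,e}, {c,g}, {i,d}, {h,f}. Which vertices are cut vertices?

h

Removing h increases the component count from 1 to 2, so h is a cut vertex.
By contrast removing e leaves 1 component; it is not a cut vertex. No other vertex is a cut vertex either.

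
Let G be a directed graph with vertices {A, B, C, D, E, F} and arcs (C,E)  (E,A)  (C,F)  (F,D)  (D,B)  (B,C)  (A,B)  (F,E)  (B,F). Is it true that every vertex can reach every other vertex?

From F we can reach every vertex (A, B, C, D, E, F), and every vertex can reach F (A, B, C, D, E, F). So the whole graph is one strongly connected component.

Yes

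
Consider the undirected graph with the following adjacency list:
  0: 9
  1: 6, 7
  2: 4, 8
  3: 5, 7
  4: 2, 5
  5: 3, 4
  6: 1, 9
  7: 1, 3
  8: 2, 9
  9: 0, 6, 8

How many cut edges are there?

The edges on the cycle 5-4-2-8-9-6-1-7-3-5 are not bridges since each lies on that cycle.
But removing 0-9 disconnects 0 from 9 — this is a bridge.

1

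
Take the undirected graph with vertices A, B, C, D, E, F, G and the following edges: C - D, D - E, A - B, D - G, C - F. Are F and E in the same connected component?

Yes

From F we can reach C, D, E, F, G, which includes E.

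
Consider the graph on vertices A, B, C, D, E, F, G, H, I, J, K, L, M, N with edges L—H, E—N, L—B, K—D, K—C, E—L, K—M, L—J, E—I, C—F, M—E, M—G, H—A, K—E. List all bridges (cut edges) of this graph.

The edges on the cycle K-M-E-K are not bridges since each lies on that cycle.
But removing F—C disconnects F from C; removing E—N disconnects E from N; removing K—D disconnects K from D; removing E—L disconnects E from L — these are bridges.
In total 11 edges are bridges.

A-H, B-L, C-F, C-K, D-K, E-I, E-L, E-N, G-M, H-L, J-L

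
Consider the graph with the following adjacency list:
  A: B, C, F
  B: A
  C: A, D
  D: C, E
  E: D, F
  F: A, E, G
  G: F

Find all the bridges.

A-B, F-G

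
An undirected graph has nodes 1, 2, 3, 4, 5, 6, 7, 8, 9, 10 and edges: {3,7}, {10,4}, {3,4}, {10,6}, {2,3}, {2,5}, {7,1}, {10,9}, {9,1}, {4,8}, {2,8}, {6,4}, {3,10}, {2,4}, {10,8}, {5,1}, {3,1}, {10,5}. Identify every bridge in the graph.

The edges on the cycle 3-7-1-5-10-3 are not bridges since each lies on that cycle.
Every edge lies on some cycle, so there are no bridges.

none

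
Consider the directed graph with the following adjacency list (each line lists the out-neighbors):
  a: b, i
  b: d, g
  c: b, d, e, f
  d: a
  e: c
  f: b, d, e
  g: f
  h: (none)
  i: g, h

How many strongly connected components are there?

2

{a, b, c, d, e, f, g, i} are all mutually reachable — one SCC of size 8.
{h} is an SCC by itself.
That gives 2 strongly connected components.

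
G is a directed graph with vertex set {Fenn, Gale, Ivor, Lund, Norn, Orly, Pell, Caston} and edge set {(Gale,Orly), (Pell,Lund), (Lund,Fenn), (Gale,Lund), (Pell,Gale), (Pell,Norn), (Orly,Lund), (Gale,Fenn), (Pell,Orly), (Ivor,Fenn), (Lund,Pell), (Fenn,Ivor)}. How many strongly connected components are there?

4

{Gale, Lund, Orly, Pell} are all mutually reachable — one SCC of size 4.
{Fenn, Ivor} are all mutually reachable — one SCC of size 2.
{Caston} is an SCC by itself.
{Norn} is an SCC by itself.
That gives 4 strongly connected components.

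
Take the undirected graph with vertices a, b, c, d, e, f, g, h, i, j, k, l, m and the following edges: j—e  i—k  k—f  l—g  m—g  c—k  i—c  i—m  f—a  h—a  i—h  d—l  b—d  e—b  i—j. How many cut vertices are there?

Removing i increases the component count from 1 to 2, so i is a cut vertex.
By contrast removing f leaves 1 component; it is not a cut vertex. No other vertex is a cut vertex either.

1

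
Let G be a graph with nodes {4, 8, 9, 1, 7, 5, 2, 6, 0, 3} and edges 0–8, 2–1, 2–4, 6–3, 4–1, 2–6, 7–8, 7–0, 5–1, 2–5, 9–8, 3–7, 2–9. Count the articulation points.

Removing 2 increases the component count from 1 to 2, so 2 is a cut vertex.
By contrast removing 9 leaves 1 component; it is not a cut vertex. No other vertex is a cut vertex either.

1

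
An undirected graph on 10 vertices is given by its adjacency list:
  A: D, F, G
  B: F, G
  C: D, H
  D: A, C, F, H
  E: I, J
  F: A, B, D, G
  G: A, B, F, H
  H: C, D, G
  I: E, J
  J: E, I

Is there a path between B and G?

Yes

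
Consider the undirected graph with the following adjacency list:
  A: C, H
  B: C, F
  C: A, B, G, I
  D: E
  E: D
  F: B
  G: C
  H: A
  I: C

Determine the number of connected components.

Starting from D we can reach D, E. That is one component of size 2.
Starting from A we can reach A, B, C, F, G, H, I. That is one component of size 7.
Total: 2 components.

2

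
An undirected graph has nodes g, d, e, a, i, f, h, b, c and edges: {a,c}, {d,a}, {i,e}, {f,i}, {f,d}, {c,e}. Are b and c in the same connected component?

The component containing b is {b}, and c is not in it.

No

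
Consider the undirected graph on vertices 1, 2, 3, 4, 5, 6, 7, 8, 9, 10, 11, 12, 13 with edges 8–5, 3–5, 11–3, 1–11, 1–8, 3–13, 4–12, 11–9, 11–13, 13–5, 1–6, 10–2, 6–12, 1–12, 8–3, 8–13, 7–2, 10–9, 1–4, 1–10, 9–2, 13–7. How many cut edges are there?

The edges on the cycle 1-6-12-1 are not bridges since each lies on that cycle.
Every edge lies on some cycle, so there are no bridges.

0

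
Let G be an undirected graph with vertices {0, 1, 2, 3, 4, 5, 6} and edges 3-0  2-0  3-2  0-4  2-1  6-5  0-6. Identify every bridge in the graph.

0-4, 0-6, 1-2, 5-6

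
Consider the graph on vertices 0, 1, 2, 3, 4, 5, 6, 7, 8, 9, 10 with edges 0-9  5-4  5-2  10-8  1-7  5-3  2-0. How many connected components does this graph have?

6 is isolated — a component by itself.
Starting from 1 we can reach 1, 7. That is one component of size 2.
Starting from 8 we can reach 8, 10. That is one component of size 2.
Starting from 0 we can reach 0, 2, 3, 4, 5, 9. That is one component of size 6.
Total: 4 components.

4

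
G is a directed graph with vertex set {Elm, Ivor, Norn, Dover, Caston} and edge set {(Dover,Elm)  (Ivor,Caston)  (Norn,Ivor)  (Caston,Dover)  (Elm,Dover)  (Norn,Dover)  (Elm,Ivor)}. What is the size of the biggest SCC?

4

{Elm, Ivor, Dover, Caston} are all mutually reachable — one SCC of size 4.
{Norn} is an SCC by itself.
The largest has 4 vertices.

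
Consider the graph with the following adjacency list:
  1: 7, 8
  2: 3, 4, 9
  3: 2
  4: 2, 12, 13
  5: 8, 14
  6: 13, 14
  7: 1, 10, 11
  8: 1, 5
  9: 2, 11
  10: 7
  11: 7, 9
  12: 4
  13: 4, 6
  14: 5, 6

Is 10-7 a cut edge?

Yes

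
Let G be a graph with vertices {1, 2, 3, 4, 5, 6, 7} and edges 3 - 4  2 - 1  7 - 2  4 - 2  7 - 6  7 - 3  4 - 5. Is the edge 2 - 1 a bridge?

Removing 2 - 1 leaves no path between 2 and 1: the component count goes from 1 to 2. So it is a bridge.

Yes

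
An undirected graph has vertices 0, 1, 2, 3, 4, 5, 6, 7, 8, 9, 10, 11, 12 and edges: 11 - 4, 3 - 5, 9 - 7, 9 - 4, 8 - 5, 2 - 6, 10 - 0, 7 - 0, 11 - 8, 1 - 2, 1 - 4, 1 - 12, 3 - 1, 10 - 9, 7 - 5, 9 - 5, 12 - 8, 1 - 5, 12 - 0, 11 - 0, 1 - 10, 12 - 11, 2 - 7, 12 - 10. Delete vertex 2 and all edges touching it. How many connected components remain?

With 2 gone, the remaining components are: {6}; {0, 1, 3, 4, 5, 7, 8, 9, 10, 11, 12}.
That is 2 components.

2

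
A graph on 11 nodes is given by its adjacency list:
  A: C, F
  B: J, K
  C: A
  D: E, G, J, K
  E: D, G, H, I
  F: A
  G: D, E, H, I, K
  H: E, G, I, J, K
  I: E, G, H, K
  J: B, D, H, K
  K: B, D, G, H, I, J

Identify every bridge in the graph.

A-C, A-F

The edges on the cycle H-I-G-D-K-H are not bridges since each lies on that cycle.
But removing F-A disconnects F from A; removing A-C disconnects A from C — these are bridges.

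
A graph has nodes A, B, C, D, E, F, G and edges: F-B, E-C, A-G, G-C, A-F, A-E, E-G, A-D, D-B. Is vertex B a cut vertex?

Deleting B leaves 1 component (was 1) (its neighbors D, F remain connected to each other), so B is not a cut vertex.

No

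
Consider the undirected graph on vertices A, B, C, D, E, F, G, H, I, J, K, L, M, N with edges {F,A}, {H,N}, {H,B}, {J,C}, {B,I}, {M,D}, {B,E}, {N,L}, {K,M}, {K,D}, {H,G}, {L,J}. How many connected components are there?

Starting from A we can reach A, F. That is one component of size 2.
Starting from D we can reach D, K, M. That is one component of size 3.
Starting from B we can reach B, C, E, G, H, I, J, L, N. That is one component of size 9.
Total: 3 components.

3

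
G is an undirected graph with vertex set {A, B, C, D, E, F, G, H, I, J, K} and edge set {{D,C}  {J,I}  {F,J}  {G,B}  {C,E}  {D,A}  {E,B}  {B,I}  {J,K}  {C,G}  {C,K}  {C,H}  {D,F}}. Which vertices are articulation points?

Removing C increases the component count from 1 to 2, so C is a cut vertex.
Removing D increases the component count from 1 to 2, so D is a cut vertex.
By contrast removing E leaves 1 component; it is not a cut vertex. No other vertex is a cut vertex either.

C, D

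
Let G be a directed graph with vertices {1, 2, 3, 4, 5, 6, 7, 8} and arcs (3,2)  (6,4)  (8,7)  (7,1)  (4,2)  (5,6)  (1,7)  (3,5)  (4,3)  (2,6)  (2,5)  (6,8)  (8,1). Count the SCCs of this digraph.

{2, 3, 4, 5, 6} are all mutually reachable — one SCC of size 5.
{1, 7} are all mutually reachable — one SCC of size 2.
{8} is an SCC by itself.
That gives 3 strongly connected components.

3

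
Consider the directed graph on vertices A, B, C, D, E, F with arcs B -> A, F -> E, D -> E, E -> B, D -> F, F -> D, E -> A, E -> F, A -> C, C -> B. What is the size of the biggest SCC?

3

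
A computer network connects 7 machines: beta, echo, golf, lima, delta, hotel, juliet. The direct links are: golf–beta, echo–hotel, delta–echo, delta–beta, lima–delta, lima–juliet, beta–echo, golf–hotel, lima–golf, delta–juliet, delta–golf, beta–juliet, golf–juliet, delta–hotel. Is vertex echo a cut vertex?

Deleting echo leaves 1 component (was 1) (its neighbors beta, delta, hotel remain connected to each other), so echo is not a cut vertex.

No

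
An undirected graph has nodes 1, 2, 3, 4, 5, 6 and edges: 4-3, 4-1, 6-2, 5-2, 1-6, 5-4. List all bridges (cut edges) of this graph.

3-4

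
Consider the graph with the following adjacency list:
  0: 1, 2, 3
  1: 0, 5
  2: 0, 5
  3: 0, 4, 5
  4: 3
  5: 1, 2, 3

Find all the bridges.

3-4

The edges on the cycle 3-5-2-0-3 are not bridges since each lies on that cycle.
But removing 3-4 disconnects 3 from 4 — this is a bridge.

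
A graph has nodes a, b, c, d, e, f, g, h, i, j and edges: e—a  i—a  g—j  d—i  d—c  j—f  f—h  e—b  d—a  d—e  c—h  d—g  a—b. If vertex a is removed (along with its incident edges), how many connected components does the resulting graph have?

1

With a gone, the remaining components are: {b, c, d, e, f, g, h, i, j}.
That is 1 component.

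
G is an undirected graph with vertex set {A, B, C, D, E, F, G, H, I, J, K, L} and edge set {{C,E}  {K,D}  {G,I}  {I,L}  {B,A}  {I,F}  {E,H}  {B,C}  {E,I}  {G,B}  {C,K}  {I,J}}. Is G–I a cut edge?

After removing G–I, the path G-B-C-E-I still connects them, so the edge is not a bridge.

No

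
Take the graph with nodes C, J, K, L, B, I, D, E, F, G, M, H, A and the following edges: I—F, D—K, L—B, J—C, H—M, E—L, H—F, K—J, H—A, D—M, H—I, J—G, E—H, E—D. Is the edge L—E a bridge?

Removing L—E leaves no path between L and E: the component count goes from 1 to 2. So it is a bridge.

Yes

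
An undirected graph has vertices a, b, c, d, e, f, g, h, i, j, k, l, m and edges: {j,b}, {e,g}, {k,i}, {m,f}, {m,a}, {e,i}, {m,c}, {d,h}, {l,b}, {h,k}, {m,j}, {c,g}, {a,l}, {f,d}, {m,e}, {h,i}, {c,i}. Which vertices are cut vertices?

Removing m increases the component count from 1 to 2, so m is a cut vertex.
By contrast removing h leaves 1 component; it is not a cut vertex. No other vertex is a cut vertex either.

m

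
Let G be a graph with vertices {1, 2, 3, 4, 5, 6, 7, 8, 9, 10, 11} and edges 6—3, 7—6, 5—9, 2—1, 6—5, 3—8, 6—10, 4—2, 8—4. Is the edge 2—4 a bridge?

Removing 2—4 leaves no path between 2 and 4: the component count goes from 2 to 3. So it is a bridge.

Yes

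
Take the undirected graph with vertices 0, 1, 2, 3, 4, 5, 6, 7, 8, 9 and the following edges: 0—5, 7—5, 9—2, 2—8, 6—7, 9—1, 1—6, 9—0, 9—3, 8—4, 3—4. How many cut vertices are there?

1

Removing 9 increases the component count from 1 to 2, so 9 is a cut vertex.
By contrast removing 7 leaves 1 component; it is not a cut vertex. No other vertex is a cut vertex either.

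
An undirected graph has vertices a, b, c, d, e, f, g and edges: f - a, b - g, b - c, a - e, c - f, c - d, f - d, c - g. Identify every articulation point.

Removing a increases the component count from 1 to 2, so a is a cut vertex.
Removing c increases the component count from 1 to 2, so c is a cut vertex.
Removing f increases the component count from 1 to 2, so f is a cut vertex.
By contrast removing e leaves 1 component; it is not a cut vertex. No other vertex is a cut vertex either.

a, c, f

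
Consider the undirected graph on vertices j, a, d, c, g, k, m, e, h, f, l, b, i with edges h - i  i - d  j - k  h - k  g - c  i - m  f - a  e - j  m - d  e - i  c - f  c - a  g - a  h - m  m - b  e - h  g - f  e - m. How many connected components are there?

l is isolated — a component by itself.
Starting from a we can reach a, c, f, g. That is one component of size 4.
Starting from b we can reach b, d, e, h, i, j, k, m. That is one component of size 8.
Total: 3 components.

3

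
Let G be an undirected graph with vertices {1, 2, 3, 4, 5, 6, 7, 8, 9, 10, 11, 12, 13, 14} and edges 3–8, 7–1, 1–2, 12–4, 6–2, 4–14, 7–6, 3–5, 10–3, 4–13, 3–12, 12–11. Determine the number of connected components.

9 is isolated — a component by itself.
Starting from 1 we can reach 1, 2, 6, 7. That is one component of size 4.
Starting from 3 we can reach 3, 4, 5, 8, 10, 11, 12, 13, 14. That is one component of size 9.
Total: 3 components.

3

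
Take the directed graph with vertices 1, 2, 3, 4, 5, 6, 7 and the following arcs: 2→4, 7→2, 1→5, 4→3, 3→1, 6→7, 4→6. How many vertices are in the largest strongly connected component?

{2, 4, 6, 7} are all mutually reachable — one SCC of size 4.
{1} is an SCC by itself.
{5} is an SCC by itself.
{3} is an SCC by itself.
The largest has 4 vertices.

4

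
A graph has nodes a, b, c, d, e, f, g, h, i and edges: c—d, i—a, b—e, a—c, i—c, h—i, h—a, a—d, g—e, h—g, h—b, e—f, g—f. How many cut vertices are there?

1

Removing h increases the component count from 1 to 2, so h is a cut vertex.
By contrast removing e leaves 1 component; it is not a cut vertex. No other vertex is a cut vertex either.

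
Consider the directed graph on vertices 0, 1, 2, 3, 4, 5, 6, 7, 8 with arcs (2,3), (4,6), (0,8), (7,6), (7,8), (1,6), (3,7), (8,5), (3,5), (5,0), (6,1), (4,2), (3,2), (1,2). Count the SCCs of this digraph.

3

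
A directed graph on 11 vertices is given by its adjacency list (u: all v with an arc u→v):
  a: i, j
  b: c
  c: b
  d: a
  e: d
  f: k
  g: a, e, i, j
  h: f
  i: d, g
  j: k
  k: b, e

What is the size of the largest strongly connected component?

7

{a, d, e, g, i, j, k} are all mutually reachable — one SCC of size 7.
{b, c} are all mutually reachable — one SCC of size 2.
{h} is an SCC by itself.
{f} is an SCC by itself.
The largest has 7 vertices.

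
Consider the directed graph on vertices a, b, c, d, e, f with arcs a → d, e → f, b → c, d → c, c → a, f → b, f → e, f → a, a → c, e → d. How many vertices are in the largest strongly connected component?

{a, c, d} are all mutually reachable — one SCC of size 3.
{e, f} are all mutually reachable — one SCC of size 2.
{b} is an SCC by itself.
The largest has 3 vertices.

3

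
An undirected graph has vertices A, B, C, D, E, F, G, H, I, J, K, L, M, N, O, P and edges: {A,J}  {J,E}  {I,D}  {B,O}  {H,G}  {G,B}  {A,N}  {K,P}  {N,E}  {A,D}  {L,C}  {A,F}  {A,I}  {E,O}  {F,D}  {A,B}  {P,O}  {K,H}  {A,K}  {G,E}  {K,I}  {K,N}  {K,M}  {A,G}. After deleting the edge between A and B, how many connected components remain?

A and B are still connected via A-G-B, so the component count stays at 2.

2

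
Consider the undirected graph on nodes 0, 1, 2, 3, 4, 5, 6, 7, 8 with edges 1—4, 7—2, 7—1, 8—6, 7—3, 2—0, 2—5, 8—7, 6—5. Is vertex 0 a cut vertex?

No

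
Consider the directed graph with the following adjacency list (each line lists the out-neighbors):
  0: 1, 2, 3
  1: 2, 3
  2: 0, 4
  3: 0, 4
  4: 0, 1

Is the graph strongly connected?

From 4 we can reach every vertex (0, 1, 2, 3, 4), and every vertex can reach 4 (0, 1, 2, 3, 4). So the whole graph is one strongly connected component.

Yes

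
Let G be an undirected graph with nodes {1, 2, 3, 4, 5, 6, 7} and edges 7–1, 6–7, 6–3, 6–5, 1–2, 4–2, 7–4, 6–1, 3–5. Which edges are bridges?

The edges on the cycle 6-3-5-6 are not bridges since each lies on that cycle.
Every edge lies on some cycle, so there are no bridges.

none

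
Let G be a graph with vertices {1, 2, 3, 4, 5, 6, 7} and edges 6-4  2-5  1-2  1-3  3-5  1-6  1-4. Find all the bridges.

none

The edges on the cycle 1-6-4-1 are not bridges since each lies on that cycle.
Every edge lies on some cycle, so there are no bridges.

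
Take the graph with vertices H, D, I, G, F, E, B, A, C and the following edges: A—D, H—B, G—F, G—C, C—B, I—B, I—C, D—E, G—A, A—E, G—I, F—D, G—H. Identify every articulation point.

Removing G increases the component count from 1 to 2, so G is a cut vertex.
By contrast removing E leaves 1 component; it is not a cut vertex. No other vertex is a cut vertex either.

G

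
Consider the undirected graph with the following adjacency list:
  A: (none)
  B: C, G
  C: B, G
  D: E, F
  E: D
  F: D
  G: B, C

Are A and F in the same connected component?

No

The component containing A is {A}, and F is not in it.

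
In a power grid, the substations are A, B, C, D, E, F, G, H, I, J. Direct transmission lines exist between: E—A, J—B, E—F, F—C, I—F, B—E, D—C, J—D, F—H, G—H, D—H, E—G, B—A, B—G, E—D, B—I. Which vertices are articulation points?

none

Removing E, for instance, still leaves 1 component. No single vertex removal increases the component count — the graph has no articulation points.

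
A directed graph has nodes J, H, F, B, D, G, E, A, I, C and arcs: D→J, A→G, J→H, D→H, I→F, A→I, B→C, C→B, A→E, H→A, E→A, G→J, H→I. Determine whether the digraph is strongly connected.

No

There is no directed path from H to C, so the graph is not strongly connected.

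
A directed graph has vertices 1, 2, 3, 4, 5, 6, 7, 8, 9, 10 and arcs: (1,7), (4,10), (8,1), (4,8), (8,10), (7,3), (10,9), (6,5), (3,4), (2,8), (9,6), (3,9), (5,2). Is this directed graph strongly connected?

From 5 we can reach every vertex (1, 2, 3, 4, 5, 6, 7, 8, 9, 10), and every vertex can reach 5 (1, 2, 3, 4, 5, 6, 7, 8, 9, 10). So the whole graph is one strongly connected component.

Yes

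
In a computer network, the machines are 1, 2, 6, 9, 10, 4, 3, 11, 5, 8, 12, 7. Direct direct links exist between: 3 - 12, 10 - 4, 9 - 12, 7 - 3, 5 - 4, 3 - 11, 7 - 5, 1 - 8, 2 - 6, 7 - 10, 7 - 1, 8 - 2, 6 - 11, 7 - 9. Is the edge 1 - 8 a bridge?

After removing 1 - 8, the path 1-7-3-11-6-2-8 still connects them, so the edge is not a bridge.

No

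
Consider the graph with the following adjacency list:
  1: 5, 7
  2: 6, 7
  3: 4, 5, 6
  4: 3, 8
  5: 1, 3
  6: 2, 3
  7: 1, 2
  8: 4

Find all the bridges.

3-4, 4-8

The edges on the cycle 7-2-6-3-5-1-7 are not bridges since each lies on that cycle.
But removing 4-8 disconnects 4 from 8; removing 3-4 disconnects 3 from 4 — these are bridges.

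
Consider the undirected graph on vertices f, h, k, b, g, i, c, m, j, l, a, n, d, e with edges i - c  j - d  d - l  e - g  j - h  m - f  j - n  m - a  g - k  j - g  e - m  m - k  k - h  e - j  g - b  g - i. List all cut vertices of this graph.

d, g, i, j, m

Removing d increases the component count from 1 to 2, so d is a cut vertex.
Removing g increases the component count from 1 to 3, so g is a cut vertex.
Removing i increases the component count from 1 to 2, so i is a cut vertex.
Likewise j, m are cut vertices.
By contrast removing b leaves 1 component; it is not a cut vertex. No other vertex is a cut vertex either.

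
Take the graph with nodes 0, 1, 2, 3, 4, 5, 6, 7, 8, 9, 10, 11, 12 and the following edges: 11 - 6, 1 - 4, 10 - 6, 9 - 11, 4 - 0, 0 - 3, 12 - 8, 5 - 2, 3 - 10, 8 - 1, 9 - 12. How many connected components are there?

3

7 is isolated — a component by itself.
Starting from 2 we can reach 2, 5. That is one component of size 2.
Starting from 0 we can reach 0, 1, 3, 4, 6, 8, 9, 10, 11, 12. That is one component of size 10.
Total: 3 components.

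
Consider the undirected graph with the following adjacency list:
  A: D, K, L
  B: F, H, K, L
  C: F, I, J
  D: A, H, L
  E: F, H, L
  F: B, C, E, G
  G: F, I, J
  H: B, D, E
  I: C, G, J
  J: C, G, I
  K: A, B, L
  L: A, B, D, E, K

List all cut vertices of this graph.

F

Removing F increases the component count from 1 to 2, so F is a cut vertex.
By contrast removing D leaves 1 component; it is not a cut vertex. No other vertex is a cut vertex either.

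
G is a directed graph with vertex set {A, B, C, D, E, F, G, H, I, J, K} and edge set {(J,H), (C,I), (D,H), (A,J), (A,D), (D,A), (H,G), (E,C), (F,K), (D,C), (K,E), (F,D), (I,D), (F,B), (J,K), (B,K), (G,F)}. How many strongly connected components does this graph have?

1

{A, B, C, D, E, F, G, H, I, J, K} are all mutually reachable — one SCC of size 11.
That gives 1 strongly connected component.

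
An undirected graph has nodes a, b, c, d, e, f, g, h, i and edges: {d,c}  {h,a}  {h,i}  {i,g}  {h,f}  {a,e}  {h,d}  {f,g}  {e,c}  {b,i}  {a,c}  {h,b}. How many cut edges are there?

0

The edges on the cycle h-f-g-i-h are not bridges since each lies on that cycle.
Every edge lies on some cycle, so there are no bridges.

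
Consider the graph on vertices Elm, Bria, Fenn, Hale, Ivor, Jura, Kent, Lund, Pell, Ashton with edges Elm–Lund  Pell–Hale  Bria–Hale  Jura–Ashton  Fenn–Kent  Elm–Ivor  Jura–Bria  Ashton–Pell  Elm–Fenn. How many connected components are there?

Starting from Bria we can reach Bria, Hale, Jura, Pell, Ashton. That is one component of size 5.
Starting from Elm we can reach Elm, Fenn, Ivor, Kent, Lund. That is one component of size 5.
Total: 2 components.

2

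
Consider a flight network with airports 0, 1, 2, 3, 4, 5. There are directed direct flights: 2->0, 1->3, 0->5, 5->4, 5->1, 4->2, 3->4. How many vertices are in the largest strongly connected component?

6

{0, 1, 2, 3, 4, 5} are all mutually reachable — one SCC of size 6.
The largest has 6 vertices.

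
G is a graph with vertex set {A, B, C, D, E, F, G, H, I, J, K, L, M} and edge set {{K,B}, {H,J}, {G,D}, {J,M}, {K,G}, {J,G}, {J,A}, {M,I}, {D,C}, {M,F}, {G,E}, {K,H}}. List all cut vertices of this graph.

D, G, J, K, M

Removing D increases the component count from 2 to 3, so D is a cut vertex.
Removing G increases the component count from 2 to 4, so G is a cut vertex.
Removing J increases the component count from 2 to 4, so J is a cut vertex.
Likewise K, M are cut vertices.
By contrast removing H leaves 2 components; it is not a cut vertex. No other vertex is a cut vertex either.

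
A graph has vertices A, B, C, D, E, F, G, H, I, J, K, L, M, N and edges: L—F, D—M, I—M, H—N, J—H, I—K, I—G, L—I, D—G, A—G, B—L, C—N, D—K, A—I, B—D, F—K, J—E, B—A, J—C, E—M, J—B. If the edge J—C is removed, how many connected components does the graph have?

J and C are still connected via J-H-N-C, so the component count stays at 1.

1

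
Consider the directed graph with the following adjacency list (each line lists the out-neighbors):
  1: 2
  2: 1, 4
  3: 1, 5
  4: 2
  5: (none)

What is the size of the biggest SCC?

3

{1, 2, 4} are all mutually reachable — one SCC of size 3.
{3} is an SCC by itself.
{5} is an SCC by itself.
The largest has 3 vertices.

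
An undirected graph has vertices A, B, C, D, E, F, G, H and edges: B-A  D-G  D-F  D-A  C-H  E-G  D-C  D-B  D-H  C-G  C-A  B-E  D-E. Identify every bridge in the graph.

D-F

The edges on the cycle D-B-E-D are not bridges since each lies on that cycle.
But removing F-D disconnects F from D — this is a bridge.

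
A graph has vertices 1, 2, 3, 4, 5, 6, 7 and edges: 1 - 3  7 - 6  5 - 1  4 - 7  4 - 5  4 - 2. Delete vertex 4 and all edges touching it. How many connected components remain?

With 4 gone, the remaining components are: {2}; {6, 7}; {1, 3, 5}.
That is 3 components.

3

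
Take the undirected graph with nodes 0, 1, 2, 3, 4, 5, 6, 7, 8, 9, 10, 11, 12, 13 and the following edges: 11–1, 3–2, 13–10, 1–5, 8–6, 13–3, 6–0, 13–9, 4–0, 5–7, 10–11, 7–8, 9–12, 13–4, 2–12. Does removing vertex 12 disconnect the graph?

No

Deleting 12 leaves 1 component (was 1) (its neighbors 2, 9 remain connected to each other), so 12 is not a cut vertex.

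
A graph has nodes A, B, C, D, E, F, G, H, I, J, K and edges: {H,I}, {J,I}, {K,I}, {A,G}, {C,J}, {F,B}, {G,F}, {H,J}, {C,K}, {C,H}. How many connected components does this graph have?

E is isolated — a component by itself.
D is isolated — a component by itself.
Starting from A we can reach A, B, F, G. That is one component of size 4.
Starting from C we can reach C, H, I, J, K. That is one component of size 5.
Total: 4 components.

4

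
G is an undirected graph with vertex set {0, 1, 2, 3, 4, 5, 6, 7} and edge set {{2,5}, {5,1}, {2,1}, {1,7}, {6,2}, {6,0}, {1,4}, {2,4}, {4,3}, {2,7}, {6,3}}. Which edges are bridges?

The edges on the cycle 2-5-1-2 are not bridges since each lies on that cycle.
But removing 6—0 disconnects 6 from 0 — this is a bridge.

0-6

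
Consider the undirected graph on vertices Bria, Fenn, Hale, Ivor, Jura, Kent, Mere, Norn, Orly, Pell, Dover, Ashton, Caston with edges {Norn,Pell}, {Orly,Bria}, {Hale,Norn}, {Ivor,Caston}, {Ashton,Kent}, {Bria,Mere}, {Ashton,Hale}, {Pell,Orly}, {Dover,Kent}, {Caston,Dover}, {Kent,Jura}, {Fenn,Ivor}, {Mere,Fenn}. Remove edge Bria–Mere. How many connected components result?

Bria and Mere are still connected via Bria-Orly-Pell-Norn-Hale-Ashton-Kent-Dover-Caston-Ivor-Fenn-Mere, so the component count stays at 1.

1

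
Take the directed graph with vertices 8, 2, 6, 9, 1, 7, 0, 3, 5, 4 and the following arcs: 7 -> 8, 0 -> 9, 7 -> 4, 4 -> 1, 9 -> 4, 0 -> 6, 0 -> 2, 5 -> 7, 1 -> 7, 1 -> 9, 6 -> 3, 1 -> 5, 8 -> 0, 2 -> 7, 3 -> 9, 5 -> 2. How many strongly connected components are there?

1

{0, 1, 2, 3, 4, 5, 6, 7, 8, 9} are all mutually reachable — one SCC of size 10.
That gives 1 strongly connected component.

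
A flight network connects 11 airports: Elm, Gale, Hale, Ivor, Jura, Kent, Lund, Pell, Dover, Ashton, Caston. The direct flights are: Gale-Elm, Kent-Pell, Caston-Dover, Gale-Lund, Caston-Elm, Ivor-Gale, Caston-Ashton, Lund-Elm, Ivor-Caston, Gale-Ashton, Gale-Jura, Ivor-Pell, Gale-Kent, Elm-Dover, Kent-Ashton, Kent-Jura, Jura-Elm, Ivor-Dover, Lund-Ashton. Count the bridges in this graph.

The edges on the cycle Gale-Kent-Jura-Gale are not bridges since each lies on that cycle.
Every edge lies on some cycle, so there are no bridges.

0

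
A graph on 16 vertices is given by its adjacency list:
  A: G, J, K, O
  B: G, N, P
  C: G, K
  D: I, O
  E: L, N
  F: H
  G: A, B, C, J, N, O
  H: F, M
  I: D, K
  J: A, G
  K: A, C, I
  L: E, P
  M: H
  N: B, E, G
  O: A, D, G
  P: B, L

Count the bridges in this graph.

2

The edges on the cycle G-B-P-L-E-N-G are not bridges since each lies on that cycle.
But removing M-H disconnects M from H; removing H-F disconnects H from F — these are bridges.
That makes 2 bridges.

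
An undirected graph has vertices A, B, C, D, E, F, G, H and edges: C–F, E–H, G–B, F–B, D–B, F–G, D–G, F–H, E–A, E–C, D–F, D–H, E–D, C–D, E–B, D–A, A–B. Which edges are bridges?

none

The edges on the cycle C-D-H-F-C are not bridges since each lies on that cycle.
Every edge lies on some cycle, so there are no bridges.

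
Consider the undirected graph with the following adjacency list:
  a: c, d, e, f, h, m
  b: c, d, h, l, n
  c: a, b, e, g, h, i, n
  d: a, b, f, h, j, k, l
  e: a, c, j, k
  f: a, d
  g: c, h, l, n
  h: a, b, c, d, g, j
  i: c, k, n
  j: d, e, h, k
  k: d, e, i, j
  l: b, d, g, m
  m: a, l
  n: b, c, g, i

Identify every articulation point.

none

Removing i, for instance, still leaves 1 component. No single vertex removal increases the component count — the graph has no articulation points.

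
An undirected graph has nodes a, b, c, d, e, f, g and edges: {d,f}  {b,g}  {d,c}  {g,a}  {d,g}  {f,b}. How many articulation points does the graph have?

Removing d increases the component count from 2 to 3, so d is a cut vertex.
Removing g increases the component count from 2 to 3, so g is a cut vertex.
By contrast removing c leaves 2 components; it is not a cut vertex. No other vertex is a cut vertex either.

2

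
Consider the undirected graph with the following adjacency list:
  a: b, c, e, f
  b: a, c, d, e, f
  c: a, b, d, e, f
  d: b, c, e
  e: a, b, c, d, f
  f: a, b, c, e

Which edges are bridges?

The edges on the cycle b-d-c-a-b are not bridges since each lies on that cycle.
Every edge lies on some cycle, so there are no bridges.

none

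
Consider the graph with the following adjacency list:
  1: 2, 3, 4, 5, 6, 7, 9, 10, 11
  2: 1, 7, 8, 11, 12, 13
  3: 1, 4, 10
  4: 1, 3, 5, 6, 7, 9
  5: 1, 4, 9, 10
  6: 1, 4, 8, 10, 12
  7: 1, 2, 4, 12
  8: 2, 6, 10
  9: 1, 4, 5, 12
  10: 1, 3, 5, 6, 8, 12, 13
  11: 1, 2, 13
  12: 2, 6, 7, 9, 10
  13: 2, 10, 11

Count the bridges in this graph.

The edges on the cycle 1-5-10-3-1 are not bridges since each lies on that cycle.
Every edge lies on some cycle, so there are no bridges.

0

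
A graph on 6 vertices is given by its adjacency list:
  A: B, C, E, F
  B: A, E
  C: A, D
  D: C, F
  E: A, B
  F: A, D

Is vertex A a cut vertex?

Deleting A raises the number of components from 1 to 2, so A is a cut vertex.

Yes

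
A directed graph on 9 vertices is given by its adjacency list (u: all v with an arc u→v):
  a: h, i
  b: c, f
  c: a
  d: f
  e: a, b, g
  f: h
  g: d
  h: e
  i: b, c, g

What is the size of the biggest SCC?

9

{a, b, c, d, e, f, g, h, i} are all mutually reachable — one SCC of size 9.
The largest has 9 vertices.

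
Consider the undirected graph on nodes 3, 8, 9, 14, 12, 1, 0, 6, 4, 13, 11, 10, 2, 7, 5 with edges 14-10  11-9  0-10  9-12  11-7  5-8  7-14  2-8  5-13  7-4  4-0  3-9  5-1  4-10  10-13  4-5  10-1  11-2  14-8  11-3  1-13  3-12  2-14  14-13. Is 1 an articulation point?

Deleting 1 leaves 2 components (was 2), so 1 is not a cut vertex.

No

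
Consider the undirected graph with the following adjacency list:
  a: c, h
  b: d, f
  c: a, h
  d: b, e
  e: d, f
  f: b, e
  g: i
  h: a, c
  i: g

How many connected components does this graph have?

Starting from g we can reach g, i. That is one component of size 2.
Starting from a we can reach a, c, h. That is one component of size 3.
Starting from b we can reach b, d, e, f. That is one component of size 4.
Total: 3 components.

3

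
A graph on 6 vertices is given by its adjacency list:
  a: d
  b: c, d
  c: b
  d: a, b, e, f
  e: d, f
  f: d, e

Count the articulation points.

Removing b increases the component count from 1 to 2, so b is a cut vertex.
Removing d increases the component count from 1 to 3, so d is a cut vertex.
By contrast removing c leaves 1 component; it is not a cut vertex. No other vertex is a cut vertex either.

2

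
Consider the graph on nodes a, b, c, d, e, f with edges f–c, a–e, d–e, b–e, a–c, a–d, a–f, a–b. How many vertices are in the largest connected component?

Starting from a we can reach a, b, c, d, e, f. That is one component of size 6.
The largest has 6 vertices.

6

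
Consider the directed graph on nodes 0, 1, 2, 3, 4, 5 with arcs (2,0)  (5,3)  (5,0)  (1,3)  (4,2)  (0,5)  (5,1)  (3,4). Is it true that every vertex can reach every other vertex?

From 5 we can reach every vertex (0, 1, 2, 3, 4, 5), and every vertex can reach 5 (0, 1, 2, 3, 4, 5). So the whole graph is one strongly connected component.

Yes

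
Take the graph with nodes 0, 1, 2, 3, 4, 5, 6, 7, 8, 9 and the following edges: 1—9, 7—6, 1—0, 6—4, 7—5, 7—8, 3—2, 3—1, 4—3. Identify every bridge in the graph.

0-1, 1-3, 1-9, 2-3, 3-4, 4-6, 5-7, 6-7, 7-8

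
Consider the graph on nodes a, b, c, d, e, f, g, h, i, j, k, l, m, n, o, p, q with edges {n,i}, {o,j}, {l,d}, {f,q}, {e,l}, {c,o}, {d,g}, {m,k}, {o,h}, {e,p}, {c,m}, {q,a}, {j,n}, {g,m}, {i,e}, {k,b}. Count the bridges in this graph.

6

The edges on the cycle c-o-j-n-i-e-l-d-g-m-c are not bridges since each lies on that cycle.
But removing m—k disconnects m from k; removing o—h disconnects o from h; removing a—q disconnects a from q; removing k—b disconnects k from b — these are bridges.
In total 6 edges are bridges.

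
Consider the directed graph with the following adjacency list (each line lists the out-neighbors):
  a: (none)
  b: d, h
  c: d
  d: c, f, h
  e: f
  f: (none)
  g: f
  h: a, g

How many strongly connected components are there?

7

{c, d} are all mutually reachable — one SCC of size 2.
{a} is an SCC by itself.
{e} is an SCC by itself.
{b} is an SCC by itself.
{h} is an SCC by itself.
(and 2 more singleton SCCs)
That gives 7 strongly connected components.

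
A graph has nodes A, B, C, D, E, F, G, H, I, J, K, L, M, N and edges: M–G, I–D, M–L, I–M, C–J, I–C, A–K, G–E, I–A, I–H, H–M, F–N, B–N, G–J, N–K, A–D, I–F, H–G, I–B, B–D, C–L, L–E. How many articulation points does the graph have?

1

Removing I increases the component count from 1 to 2, so I is a cut vertex.
By contrast removing D leaves 1 component; it is not a cut vertex. No other vertex is a cut vertex either.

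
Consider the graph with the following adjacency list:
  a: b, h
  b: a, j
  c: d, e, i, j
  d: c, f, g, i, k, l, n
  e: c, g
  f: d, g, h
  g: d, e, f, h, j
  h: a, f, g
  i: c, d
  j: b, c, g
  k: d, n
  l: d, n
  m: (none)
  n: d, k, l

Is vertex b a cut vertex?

No

Deleting b leaves 2 components (was 2), so b is not a cut vertex.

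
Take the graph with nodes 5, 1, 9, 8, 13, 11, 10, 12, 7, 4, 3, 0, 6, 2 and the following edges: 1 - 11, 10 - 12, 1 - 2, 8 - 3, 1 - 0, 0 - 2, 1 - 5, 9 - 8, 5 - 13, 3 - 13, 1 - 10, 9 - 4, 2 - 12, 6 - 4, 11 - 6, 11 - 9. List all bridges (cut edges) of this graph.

none

The edges on the cycle 11-6-4-9-11 are not bridges since each lies on that cycle.
Every edge lies on some cycle, so there are no bridges.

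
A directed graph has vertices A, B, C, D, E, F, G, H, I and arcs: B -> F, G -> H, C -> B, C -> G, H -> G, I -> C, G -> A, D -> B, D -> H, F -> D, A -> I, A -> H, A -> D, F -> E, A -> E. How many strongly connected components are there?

2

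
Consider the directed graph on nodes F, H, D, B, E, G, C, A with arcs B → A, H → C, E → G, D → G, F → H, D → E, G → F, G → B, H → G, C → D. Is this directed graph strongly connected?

There is no directed path from B to H, so the graph is not strongly connected.

No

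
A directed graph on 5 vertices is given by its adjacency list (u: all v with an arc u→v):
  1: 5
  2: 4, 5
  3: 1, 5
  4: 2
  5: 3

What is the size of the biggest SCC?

3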